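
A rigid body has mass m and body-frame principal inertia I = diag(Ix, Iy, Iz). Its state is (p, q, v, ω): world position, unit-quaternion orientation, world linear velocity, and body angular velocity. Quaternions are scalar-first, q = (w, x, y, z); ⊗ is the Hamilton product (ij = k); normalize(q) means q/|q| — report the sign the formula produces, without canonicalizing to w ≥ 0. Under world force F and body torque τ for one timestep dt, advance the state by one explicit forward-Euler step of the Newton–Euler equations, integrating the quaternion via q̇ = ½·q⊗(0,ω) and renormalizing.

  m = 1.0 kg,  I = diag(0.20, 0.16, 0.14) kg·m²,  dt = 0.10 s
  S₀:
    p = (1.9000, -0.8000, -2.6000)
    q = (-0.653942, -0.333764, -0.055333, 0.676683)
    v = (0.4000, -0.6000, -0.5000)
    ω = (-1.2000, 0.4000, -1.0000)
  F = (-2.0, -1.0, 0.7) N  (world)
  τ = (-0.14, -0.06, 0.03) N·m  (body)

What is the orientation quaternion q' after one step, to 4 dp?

2q̇ = q⊗(0,ω) = (0.2982994, 0.5693902, -1.4073604, 0.4540368)
updated quaternion q' = (-0.6370, -0.3043, -0.1253, 0.6971)

q' = (-0.6370, -0.3043, -0.1253, 0.6971)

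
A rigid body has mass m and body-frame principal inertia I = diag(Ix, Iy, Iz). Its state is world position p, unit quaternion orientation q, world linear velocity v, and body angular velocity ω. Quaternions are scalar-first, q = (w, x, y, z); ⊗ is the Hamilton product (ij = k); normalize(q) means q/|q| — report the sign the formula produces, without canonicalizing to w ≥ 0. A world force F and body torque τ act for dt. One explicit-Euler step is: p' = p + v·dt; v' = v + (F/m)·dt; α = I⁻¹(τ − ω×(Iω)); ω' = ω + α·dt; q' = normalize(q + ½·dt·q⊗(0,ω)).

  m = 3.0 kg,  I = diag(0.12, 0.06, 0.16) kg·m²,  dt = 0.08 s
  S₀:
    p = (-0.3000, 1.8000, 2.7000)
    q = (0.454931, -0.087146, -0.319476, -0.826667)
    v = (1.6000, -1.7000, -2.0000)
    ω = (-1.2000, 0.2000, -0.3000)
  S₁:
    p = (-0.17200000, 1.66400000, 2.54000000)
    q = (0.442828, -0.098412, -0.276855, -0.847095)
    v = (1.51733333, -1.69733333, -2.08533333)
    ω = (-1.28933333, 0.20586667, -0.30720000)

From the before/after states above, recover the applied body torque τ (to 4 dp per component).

Δω = ω₁−ω₀ = (-0.08933333, 0.00586667, -0.00720000)
gyro term ω₀×Iω₀ = (-0.0060, -0.0144, 0.0144)
τ = I·(Δω/dt) + ω₀×(Iω₀) = (-0.1400, -0.0100, 0.0000)

τ = (-0.1400, -0.0100, 0.0000)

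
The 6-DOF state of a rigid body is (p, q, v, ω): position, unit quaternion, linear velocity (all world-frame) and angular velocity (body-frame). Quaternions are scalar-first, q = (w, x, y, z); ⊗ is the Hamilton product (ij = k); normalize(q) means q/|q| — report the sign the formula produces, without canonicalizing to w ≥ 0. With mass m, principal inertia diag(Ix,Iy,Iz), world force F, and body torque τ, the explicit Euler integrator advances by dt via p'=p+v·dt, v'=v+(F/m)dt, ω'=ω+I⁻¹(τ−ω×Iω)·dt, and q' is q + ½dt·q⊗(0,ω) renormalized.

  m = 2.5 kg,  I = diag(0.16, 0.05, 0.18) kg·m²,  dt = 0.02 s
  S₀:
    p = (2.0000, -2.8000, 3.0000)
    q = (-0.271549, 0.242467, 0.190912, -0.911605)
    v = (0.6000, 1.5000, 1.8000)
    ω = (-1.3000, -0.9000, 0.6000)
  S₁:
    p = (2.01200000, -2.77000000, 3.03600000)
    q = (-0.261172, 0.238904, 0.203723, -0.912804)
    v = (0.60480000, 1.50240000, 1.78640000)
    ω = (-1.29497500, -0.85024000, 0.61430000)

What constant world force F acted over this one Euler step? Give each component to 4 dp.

Δv = v₁−v₀ = (0.00480000, 0.00240000, -0.01360000)
m·(v₁−v₀)/dt = (0.6000, 0.3000, -1.7000)

F = (0.6000, 0.3000, -1.7000)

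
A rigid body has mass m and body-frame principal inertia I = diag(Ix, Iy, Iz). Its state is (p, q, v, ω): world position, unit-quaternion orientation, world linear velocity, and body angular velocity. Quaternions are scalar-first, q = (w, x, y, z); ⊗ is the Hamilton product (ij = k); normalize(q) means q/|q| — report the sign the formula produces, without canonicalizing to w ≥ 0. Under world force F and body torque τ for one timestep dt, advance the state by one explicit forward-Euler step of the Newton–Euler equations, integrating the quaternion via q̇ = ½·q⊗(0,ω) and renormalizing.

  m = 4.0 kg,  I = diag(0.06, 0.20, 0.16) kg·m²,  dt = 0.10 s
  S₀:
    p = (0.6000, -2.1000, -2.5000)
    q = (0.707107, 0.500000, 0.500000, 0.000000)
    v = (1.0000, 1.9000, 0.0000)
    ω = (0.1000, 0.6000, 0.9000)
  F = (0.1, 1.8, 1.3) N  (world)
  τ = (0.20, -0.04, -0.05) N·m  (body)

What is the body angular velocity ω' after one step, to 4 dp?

ω' = (0.4693, 0.5845, 0.8635)

ω×(Iω) gyroscopic = (-0.0216, -0.0090, 0.0084)
α = I⁻¹(τ − ω×Iω) = (3.6933, -0.1550, -0.3650)
ω' = ω + α·dt = (0.4693, 0.5845, 0.8635)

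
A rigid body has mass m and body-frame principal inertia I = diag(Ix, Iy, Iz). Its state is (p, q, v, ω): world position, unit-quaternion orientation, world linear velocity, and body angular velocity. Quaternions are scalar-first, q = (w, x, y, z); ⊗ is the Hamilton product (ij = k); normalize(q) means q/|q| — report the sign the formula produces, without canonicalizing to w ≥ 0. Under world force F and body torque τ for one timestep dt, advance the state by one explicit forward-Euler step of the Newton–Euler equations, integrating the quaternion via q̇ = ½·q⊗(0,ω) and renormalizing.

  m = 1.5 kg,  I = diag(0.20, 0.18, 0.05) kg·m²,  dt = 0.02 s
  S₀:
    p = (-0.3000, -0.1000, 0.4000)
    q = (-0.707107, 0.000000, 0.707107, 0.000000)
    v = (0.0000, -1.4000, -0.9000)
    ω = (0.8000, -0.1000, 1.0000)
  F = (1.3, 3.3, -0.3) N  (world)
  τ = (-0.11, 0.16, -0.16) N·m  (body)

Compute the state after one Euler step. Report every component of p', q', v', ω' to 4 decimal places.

p' = (-0.3000, -0.1280, 0.3820)
q' = (-0.7063, 0.0014, 0.7078, -0.0127)
v' = (0.0173, -1.3560, -0.9040)
ω' = (0.7877, -0.0956, 0.9354)

angular accel α = (-0.6150, 0.2222, -3.2320)
ω + α·dt = (0.7877, -0.0956, 0.9354)
Hamilton product q⊗(0,ω) = (0.0707107, 0.1414214, 0.0707107, -1.2727926)
q' = normalize(q + ½dt·q⊗(0,ω)) = (-0.7063, 0.0014, 0.7078, -0.0127)
p + v·dt = (-0.3000, -0.1280, 0.3820)
new velocity v' = (0.0173, -1.3560, -0.9040)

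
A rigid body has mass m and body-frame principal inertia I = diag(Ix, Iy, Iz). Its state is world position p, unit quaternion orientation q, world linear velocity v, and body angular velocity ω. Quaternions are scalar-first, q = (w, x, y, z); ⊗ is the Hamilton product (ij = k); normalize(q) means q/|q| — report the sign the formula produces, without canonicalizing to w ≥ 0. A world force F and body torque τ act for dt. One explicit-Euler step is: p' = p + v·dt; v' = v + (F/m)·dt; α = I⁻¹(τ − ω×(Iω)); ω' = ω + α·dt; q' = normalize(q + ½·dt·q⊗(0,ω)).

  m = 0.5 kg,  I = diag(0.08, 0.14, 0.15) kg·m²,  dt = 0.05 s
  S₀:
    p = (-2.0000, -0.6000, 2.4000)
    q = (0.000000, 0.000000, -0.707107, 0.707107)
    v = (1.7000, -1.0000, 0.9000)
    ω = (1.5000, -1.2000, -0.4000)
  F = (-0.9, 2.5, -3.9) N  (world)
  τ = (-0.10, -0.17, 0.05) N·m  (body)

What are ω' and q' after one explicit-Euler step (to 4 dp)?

ω' = (1.4345, -1.2757, -0.3473)
q' = (-0.0141, 0.0283, -0.6798, 0.7327)

gyro term ω×Iω = (0.0048, 0.0420, -0.1080)
(τ − ω×Iω)/I = (-1.3100, -1.5143, 1.0533)
new body rate ω' = (1.4345, -1.2757, -0.3473)
q⊗(0,ω) = (-0.5656856, 1.1313712, 1.0606605, 1.0606605)
q' = normalize(q + ½dt·q⊗(0,ω)) = (-0.0141, 0.0283, -0.6798, 0.7327)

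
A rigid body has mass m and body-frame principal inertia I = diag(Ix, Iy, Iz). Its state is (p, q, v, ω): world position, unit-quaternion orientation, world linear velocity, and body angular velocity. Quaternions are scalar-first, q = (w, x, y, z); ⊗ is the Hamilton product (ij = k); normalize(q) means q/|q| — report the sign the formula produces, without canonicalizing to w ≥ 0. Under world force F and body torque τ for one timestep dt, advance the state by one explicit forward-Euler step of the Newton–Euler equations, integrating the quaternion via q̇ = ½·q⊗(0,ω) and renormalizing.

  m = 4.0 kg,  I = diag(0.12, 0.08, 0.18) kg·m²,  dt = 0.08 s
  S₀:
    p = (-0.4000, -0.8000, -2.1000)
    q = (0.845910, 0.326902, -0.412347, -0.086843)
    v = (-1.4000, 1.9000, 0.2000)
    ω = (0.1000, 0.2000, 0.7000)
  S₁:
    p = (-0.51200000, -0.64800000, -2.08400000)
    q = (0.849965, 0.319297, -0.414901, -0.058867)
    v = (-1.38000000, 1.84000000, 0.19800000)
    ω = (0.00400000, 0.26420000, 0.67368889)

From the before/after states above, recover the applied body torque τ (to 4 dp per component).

τ = (-0.1300, 0.0600, -0.0600)

rate change Δω = (-0.09600000, 0.06420000, -0.02631111)
gyro term ω₀×Iω₀ = (0.0140, -0.0042, -0.0008)
applied torque τ = (-0.1300, 0.0600, -0.0600)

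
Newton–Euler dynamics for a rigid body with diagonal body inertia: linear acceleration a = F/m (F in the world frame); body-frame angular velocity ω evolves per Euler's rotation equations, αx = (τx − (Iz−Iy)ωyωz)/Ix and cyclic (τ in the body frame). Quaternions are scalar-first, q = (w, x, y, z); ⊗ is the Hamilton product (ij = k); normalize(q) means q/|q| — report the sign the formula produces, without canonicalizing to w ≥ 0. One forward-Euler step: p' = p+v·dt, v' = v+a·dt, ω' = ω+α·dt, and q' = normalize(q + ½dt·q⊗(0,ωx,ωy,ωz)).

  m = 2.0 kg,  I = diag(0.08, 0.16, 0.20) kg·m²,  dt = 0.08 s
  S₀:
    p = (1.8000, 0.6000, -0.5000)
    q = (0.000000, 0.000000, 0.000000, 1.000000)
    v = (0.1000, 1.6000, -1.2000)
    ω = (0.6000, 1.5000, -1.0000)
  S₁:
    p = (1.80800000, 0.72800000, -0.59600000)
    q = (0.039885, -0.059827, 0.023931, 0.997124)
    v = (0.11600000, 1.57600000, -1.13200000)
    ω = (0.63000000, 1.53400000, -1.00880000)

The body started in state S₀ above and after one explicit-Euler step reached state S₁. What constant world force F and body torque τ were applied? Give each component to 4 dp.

Δω = ω₁−ω₀ = (0.03000000, 0.03400000, -0.00880000)
I·α + gyro = (-0.0300, 0.1400, 0.0500)
velocity change Δv = (0.01600000, -0.02400000, 0.06800000)
applied force F = (0.4000, -0.6000, 1.7000)

F = (0.4000, -0.6000, 1.7000)
τ = (-0.0300, 0.1400, 0.0500)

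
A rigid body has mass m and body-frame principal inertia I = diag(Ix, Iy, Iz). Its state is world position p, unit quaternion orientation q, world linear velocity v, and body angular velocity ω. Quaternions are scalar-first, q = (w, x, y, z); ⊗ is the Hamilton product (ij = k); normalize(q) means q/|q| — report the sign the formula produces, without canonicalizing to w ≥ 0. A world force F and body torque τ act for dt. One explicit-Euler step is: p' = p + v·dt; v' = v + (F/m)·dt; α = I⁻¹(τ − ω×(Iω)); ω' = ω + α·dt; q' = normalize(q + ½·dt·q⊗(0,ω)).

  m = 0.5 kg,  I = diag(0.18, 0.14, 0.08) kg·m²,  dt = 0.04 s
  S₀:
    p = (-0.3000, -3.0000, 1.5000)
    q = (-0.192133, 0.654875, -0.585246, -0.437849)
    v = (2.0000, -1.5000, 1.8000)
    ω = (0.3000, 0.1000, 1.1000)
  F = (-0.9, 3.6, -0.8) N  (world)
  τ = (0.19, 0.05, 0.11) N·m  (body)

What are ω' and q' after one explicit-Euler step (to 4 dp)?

ω' = (0.3437, 0.1049, 1.1556)
q' = (-0.1852, 0.6416, -0.6025, -0.4371)

(τ − ω×Iω)/I = (1.0922, 0.1214, 1.3900)
ω' = ω + α·dt = (0.3437, 0.1049, 1.1556)
2q̇ = q⊗(0,ω) = (0.3436960, -0.6576256, -0.8709305, 0.0297150)
updated quaternion q' = (-0.1852, 0.6416, -0.6025, -0.4371)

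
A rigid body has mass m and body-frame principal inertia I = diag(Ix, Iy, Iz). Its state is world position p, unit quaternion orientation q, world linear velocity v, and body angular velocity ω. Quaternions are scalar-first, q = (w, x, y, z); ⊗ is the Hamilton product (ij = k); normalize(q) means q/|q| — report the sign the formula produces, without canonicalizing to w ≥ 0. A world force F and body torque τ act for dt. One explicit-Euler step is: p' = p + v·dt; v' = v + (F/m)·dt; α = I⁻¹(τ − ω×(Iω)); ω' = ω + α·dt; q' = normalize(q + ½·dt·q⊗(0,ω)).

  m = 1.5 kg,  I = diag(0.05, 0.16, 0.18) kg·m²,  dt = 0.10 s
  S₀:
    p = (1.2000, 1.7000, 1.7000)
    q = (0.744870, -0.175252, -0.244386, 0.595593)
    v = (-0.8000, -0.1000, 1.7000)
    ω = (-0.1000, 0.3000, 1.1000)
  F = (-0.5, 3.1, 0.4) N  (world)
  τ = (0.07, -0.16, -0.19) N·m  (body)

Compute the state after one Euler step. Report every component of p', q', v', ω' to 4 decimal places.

p' = (1.1200, 1.6900, 1.8700)
q' = (0.7137, -0.2010, -0.2262, 0.6317)
v' = (-0.8333, 0.1067, 1.7267)
ω' = (0.0268, 0.1911, 0.9963)

gyro term ω×Iω = (0.0066, 0.0143, -0.0033)
α = I⁻¹(τ − ω×Iω) = (1.2680, -1.0894, -1.0372)
ω' = ω + α·dt = (0.0268, 0.1911, 0.9963)
2q̇ = q⊗(0,ω) = (-0.5993617, -0.5219895, 0.3566789, 0.7423428)
q' = normalize(q + ½dt·q⊗(0,ω)) = (0.7137, -0.2010, -0.2262, 0.6317)
a = F/m = (-0.3333, 2.0667, 0.2667)
p + v·dt = (1.1200, 1.6900, 1.8700)
v + (F/m)dt = (-0.8333, 0.1067, 1.7267)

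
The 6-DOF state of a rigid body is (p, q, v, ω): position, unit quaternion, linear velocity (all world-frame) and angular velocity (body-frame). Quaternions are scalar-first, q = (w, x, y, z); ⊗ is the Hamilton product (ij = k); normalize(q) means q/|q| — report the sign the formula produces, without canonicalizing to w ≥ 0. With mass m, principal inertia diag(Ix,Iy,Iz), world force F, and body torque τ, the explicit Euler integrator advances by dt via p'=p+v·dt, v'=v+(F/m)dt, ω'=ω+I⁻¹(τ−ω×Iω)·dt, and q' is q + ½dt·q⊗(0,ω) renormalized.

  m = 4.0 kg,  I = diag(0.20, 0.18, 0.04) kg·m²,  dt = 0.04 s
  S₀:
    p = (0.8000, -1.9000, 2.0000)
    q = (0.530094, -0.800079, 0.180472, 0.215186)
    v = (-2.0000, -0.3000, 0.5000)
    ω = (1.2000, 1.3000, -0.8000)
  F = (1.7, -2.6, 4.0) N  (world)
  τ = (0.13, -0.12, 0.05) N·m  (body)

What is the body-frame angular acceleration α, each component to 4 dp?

α = (-0.0780, 0.1867, 2.0300)

precession coupling ω×(Iω) = (0.1456, -0.1536, -0.0312)
α = I⁻¹(τ − ω×Iω) = (-0.0780, 0.1867, 2.0300)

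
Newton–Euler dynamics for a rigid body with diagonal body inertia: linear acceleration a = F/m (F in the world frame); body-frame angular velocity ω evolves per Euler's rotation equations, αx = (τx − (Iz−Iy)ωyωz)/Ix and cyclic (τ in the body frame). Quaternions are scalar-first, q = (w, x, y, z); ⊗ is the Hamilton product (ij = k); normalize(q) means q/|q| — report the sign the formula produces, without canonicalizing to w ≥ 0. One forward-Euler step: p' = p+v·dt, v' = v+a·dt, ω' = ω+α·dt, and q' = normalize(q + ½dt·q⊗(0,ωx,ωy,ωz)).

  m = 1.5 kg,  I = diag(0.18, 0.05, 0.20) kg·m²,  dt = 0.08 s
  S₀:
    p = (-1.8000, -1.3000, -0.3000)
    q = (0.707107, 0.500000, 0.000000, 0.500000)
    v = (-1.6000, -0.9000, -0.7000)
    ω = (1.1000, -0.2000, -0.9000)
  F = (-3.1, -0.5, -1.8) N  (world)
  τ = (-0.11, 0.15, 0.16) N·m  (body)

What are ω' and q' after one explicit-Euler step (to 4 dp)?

ω×(Iω) gyroscopic = (0.0270, 0.0198, 0.0286)
(τ − ω×Iω)/I = (-0.7611, 2.6040, 0.6570)
new body rate ω' = (1.0391, 0.0083, -0.8474)
q⊗(0,ω) = (-0.1000000, 0.8778177, 0.8585786, -0.7363963)
q + ½dt·q⊗(0,ω), renormalized = (0.7020, 0.5342, 0.0343, 0.4698)

ω' = (1.0391, 0.0083, -0.8474)
q' = (0.7020, 0.5342, 0.0343, 0.4698)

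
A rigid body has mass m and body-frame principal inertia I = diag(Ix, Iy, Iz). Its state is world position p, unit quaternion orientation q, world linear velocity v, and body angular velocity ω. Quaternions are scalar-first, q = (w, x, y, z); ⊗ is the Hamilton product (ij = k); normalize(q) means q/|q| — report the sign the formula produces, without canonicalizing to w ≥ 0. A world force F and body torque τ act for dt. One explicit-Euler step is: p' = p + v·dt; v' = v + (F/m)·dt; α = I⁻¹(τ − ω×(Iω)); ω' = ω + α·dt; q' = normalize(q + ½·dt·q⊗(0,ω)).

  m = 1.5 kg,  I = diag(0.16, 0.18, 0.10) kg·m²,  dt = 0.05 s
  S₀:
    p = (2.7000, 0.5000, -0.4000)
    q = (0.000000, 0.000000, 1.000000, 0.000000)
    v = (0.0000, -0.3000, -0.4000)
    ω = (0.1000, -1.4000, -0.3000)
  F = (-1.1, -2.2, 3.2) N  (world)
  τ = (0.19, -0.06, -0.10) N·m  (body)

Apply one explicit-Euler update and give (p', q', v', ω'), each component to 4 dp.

p' = (2.7000, 0.4850, -0.4200)
q' = (0.0350, -0.0075, 0.9994, -0.0025)
v' = (-0.0367, -0.3733, -0.2933)
ω' = (0.1699, -1.4162, -0.3486)

gyro term ω×Iω = (-0.0336, -0.0018, -0.0028)
α = I⁻¹(τ − ω×Iω) = (1.3975, -0.3233, -0.9720)
new body rate ω' = (0.1699, -1.4162, -0.3486)
2q̇ = q⊗(0,ω) = (1.4000000, -0.3000000, 0.0000000, -0.1000000)
updated quaternion q' = (0.0350, -0.0075, 0.9994, -0.0025)
p' = p + v·dt = (2.7000, 0.4850, -0.4200)
v + (F/m)dt = (-0.0367, -0.3733, -0.2933)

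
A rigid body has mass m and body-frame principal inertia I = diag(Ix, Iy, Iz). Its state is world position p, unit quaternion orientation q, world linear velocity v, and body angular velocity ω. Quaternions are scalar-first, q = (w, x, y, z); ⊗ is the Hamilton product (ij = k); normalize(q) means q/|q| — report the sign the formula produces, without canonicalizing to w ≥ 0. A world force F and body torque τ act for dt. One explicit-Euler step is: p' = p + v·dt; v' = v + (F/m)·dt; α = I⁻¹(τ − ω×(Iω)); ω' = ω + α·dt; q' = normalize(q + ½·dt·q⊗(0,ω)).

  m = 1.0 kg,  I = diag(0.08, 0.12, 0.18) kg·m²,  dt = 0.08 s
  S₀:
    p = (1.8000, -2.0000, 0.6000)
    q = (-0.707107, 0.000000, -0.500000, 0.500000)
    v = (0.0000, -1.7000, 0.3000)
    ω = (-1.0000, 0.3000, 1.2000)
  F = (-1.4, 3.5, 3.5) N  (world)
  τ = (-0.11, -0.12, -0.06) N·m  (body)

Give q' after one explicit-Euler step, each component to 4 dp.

2q̇ = q⊗(0,ω) = (-0.4500000, -0.0428930, -0.7121321, -1.3485284)
updated quaternion q' = (-0.7236, -0.0017, -0.5274, 0.4452)

q' = (-0.7236, -0.0017, -0.5274, 0.4452)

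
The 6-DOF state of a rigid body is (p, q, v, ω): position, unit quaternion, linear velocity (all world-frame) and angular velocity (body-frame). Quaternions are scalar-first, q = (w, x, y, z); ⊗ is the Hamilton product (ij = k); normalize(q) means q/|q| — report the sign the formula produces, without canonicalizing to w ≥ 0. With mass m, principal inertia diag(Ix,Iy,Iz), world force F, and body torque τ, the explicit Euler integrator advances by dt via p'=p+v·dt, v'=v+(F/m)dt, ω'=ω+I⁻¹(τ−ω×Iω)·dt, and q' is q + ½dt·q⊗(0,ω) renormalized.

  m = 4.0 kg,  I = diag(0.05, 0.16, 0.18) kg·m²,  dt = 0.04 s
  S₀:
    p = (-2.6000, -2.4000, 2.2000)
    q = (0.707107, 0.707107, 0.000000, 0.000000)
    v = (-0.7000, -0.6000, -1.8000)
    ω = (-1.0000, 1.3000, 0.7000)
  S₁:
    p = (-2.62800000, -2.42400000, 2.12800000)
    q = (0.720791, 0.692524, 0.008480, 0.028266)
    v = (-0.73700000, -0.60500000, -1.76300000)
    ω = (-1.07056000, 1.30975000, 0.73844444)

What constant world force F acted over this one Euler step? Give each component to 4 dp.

velocity change Δv = (-0.03700000, -0.00500000, 0.03700000)
F = m·Δv/dt = (-3.7000, -0.5000, 3.7000)

F = (-3.7000, -0.5000, 3.7000)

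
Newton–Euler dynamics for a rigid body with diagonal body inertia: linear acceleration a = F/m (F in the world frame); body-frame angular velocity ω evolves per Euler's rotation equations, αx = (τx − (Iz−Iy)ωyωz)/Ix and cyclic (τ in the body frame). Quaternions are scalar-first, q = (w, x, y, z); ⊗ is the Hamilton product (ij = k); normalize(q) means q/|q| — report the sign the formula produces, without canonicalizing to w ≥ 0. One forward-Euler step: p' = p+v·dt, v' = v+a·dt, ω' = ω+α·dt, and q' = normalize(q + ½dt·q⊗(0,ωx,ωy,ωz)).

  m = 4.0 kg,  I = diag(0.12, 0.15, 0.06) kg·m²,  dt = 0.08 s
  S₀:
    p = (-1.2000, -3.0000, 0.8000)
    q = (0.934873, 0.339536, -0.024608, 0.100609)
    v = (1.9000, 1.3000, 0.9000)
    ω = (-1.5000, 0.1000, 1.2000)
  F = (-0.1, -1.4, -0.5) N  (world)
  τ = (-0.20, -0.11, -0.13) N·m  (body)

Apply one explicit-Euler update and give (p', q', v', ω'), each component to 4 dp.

ω×(Iω) gyroscopic = (-0.0108, -0.1080, -0.0045)
(τ − ω×Iω)/I = (-1.5767, -0.0133, -2.0917)
ω' = ω + α·dt = (-1.6261, 0.0989, 1.0327)
Hamilton product q⊗(0,ω) = (0.3910340, -1.4419000, -0.4648694, 1.1188892)
updated quaternion q' = (0.9477, 0.2810, -0.0431, 0.1449)
a = (-0.0250, -0.3500, -0.1250)
p' = p + v·dt = (-1.0480, -2.8960, 0.8720)
v' = v + a·dt = (1.8980, 1.2720, 0.8900)

p' = (-1.0480, -2.8960, 0.8720)
q' = (0.9477, 0.2810, -0.0431, 0.1449)
v' = (1.8980, 1.2720, 0.8900)
ω' = (-1.6261, 0.0989, 1.0327)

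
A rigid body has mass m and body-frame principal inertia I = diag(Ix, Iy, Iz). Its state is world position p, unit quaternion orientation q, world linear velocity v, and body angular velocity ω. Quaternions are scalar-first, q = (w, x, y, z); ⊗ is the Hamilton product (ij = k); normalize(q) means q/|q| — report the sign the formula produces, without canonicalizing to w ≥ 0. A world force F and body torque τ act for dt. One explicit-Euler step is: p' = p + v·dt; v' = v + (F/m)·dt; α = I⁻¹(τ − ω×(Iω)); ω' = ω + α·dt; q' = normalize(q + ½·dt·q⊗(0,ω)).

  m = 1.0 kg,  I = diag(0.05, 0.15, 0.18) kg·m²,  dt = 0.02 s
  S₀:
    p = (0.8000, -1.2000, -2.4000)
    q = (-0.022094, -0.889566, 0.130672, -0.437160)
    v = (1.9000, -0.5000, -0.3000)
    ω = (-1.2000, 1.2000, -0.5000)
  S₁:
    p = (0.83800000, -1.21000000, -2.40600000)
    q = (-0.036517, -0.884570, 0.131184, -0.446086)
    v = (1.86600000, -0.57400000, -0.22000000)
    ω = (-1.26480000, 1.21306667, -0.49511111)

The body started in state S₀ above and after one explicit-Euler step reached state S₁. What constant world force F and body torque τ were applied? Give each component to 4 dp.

v₁ − v₀ = (-0.03400000, -0.07400000, 0.08000000)
F = m·Δv/dt = (-1.7000, -3.7000, 4.0000)
rate change Δω = (-0.06480000, 0.01306667, 0.00488889)
precession coupling = (-0.0180, -0.0780, -0.1440)
applied torque τ = (-0.1800, 0.0200, -0.1000)

F = (-1.7000, -3.7000, 4.0000)
τ = (-0.1800, 0.0200, -0.1000)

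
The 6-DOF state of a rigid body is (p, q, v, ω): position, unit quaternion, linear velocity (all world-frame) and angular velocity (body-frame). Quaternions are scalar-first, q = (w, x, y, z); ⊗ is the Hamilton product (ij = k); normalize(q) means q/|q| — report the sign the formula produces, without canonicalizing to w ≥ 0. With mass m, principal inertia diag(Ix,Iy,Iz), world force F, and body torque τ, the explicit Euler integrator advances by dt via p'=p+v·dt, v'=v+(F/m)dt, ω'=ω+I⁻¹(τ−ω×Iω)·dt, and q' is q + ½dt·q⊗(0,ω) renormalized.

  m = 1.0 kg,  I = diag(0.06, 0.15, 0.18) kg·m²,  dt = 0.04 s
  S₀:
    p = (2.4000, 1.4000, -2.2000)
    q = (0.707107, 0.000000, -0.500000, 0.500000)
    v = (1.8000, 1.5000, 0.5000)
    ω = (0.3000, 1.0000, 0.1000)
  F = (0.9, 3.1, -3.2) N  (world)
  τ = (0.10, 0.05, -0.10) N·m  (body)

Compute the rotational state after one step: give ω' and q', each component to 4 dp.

α = I⁻¹(τ − ω×Iω) = (1.6167, 0.3573, -0.7056)
ω' = ω + α·dt = (0.3647, 1.0143, 0.0718)
q⊗(0,ω) = (0.4500000, -0.3378679, 0.8571070, 0.2207107)
q + ½dt·q⊗(0,ω), renormalized = (0.7159, -0.0068, -0.4828, 0.5043)

ω' = (0.3647, 1.0143, 0.0718)
q' = (0.7159, -0.0068, -0.4828, 0.5043)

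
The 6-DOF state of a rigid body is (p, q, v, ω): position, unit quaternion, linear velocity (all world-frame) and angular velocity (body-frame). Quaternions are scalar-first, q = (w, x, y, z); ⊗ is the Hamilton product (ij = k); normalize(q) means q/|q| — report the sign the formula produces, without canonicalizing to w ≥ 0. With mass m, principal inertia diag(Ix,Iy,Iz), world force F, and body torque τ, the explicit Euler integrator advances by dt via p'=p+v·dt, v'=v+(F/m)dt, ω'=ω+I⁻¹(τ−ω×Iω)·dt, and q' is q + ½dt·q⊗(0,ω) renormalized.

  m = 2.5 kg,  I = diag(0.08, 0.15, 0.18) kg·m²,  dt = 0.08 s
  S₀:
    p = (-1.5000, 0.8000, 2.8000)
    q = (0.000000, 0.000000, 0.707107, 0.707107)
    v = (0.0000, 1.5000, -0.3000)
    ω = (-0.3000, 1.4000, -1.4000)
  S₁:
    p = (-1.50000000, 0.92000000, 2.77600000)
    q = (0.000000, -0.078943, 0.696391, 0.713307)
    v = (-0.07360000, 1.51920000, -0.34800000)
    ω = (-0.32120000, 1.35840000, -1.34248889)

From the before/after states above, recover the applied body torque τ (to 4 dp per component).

rate change Δω = (-0.02120000, -0.04160000, 0.05751111)
precession coupling = (-0.0588, -0.0420, -0.0294)
τ = I·(Δω/dt) + ω₀×(Iω₀) = (-0.0800, -0.1200, 0.1000)

τ = (-0.0800, -0.1200, 0.1000)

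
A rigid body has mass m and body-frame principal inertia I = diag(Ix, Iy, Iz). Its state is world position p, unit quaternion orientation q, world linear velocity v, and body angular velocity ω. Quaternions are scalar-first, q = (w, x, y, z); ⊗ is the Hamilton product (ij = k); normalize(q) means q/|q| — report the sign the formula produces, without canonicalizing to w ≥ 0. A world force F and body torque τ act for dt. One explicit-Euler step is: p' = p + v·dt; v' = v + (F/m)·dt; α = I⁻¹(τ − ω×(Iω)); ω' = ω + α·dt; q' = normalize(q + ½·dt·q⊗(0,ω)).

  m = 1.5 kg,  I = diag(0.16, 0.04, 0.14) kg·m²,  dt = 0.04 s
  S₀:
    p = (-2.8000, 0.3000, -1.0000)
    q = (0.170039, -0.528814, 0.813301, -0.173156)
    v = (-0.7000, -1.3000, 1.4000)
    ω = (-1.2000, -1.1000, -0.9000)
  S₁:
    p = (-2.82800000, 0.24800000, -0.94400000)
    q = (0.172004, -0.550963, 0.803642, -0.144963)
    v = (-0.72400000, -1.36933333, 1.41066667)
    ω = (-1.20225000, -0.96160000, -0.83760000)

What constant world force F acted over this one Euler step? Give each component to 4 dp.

F = (-0.9000, -2.6000, 0.4000)

Δv = v₁−v₀ = (-0.02400000, -0.06933333, 0.01066667)
m·(v₁−v₀)/dt = (-0.9000, -2.6000, 0.4000)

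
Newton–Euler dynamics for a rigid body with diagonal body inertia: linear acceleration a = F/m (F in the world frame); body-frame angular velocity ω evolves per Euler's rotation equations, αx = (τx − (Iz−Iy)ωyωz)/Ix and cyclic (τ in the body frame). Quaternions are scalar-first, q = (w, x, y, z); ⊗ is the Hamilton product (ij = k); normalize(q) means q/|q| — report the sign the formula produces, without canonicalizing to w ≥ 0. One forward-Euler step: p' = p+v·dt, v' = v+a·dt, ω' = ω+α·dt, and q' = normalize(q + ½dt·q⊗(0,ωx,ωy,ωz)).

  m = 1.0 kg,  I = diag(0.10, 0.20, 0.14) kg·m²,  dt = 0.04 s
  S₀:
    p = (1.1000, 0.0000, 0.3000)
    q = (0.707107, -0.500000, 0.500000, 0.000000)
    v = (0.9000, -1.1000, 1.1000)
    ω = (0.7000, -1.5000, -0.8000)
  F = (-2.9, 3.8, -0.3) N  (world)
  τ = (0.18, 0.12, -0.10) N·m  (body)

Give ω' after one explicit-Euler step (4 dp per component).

α = I⁻¹(τ − ω×Iω) = (2.5200, 0.4880, 0.0357)
new body rate ω' = (0.8008, -1.4805, -0.7986)

ω' = (0.8008, -1.4805, -0.7986)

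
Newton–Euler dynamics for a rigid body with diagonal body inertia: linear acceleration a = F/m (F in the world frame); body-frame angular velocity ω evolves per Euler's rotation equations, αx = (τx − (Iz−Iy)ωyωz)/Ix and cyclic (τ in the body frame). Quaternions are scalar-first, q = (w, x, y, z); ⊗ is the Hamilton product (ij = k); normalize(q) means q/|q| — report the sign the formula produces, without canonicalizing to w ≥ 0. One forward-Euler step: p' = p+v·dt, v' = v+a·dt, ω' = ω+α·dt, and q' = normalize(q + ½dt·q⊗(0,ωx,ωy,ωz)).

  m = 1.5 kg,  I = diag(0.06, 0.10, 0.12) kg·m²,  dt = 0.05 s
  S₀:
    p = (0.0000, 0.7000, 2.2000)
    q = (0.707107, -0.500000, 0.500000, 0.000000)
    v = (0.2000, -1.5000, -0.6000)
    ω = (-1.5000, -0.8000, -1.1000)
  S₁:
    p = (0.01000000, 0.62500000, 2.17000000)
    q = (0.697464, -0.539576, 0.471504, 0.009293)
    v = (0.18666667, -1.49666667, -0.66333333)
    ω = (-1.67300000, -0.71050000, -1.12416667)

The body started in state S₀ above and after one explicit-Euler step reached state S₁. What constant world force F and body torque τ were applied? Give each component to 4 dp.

v₁ − v₀ = (-0.01333333, 0.00333333, -0.06333333)
m·(v₁−v₀)/dt = (-0.4000, 0.1000, -1.9000)
ω₁ − ω₀ = (-0.17300000, 0.08950000, -0.02416667)
τ = I·(Δω/dt) + ω₀×(Iω₀) = (-0.1900, 0.0800, -0.0100)

F = (-0.4000, 0.1000, -1.9000)
τ = (-0.1900, 0.0800, -0.0100)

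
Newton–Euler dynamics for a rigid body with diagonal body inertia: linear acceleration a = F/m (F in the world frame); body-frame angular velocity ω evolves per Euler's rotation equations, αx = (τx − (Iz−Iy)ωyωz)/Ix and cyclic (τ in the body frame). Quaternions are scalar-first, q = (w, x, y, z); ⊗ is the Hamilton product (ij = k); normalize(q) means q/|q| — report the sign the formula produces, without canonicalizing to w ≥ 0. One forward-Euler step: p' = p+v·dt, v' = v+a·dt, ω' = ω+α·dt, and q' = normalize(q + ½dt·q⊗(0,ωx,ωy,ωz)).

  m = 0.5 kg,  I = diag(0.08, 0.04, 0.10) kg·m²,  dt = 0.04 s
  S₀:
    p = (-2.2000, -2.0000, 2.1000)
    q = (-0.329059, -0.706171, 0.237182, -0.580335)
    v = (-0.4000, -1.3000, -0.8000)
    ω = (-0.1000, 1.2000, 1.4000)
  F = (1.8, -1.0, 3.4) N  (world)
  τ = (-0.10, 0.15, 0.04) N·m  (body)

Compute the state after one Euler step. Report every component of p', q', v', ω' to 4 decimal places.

p' = (-2.2160, -2.0520, 2.0680)
q' = (-0.3197, -0.6845, 0.2500, -0.6056)
v' = (-0.2560, -1.3800, -0.5280)
ω' = (-0.2004, 1.3472, 1.4141)

a = (3.6000, -2.0000, 6.8000)
new position p' = (-2.2160, -2.0520, 2.0680)
v + (F/m)dt = (-0.2560, -1.3800, -0.5280)
precession coupling ω×(Iω) = (0.1008, 0.0028, 0.0048)
α = I⁻¹(τ − ω×Iω) = (-2.5100, 3.6800, 0.3520)
ω' = ω + α·dt = (-0.2004, 1.3472, 1.4141)
Hamilton product q⊗(0,ω) = (0.4572335, 1.0613627, 0.6518021, -1.2843696)
q + ½dt·q⊗(0,ω), renormalized = (-0.3197, -0.6845, 0.2500, -0.6056)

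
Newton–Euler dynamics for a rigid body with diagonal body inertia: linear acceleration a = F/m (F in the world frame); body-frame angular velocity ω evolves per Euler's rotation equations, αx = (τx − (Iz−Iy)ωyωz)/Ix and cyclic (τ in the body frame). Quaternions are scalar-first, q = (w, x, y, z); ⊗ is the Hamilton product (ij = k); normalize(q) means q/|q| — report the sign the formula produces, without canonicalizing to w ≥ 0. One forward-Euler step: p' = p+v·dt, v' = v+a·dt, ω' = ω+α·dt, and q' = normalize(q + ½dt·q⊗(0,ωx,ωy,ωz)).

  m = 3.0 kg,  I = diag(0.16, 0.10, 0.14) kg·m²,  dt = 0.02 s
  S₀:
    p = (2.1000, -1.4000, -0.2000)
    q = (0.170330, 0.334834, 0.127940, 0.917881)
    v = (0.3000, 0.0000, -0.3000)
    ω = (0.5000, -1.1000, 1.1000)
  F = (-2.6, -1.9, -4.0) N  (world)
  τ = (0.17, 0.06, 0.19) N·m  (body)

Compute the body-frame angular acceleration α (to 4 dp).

α = (1.3650, 0.4900, 1.1214)

precession coupling ω×(Iω) = (-0.0484, 0.0110, 0.0330)
angular accel α = (1.3650, 0.4900, 1.1214)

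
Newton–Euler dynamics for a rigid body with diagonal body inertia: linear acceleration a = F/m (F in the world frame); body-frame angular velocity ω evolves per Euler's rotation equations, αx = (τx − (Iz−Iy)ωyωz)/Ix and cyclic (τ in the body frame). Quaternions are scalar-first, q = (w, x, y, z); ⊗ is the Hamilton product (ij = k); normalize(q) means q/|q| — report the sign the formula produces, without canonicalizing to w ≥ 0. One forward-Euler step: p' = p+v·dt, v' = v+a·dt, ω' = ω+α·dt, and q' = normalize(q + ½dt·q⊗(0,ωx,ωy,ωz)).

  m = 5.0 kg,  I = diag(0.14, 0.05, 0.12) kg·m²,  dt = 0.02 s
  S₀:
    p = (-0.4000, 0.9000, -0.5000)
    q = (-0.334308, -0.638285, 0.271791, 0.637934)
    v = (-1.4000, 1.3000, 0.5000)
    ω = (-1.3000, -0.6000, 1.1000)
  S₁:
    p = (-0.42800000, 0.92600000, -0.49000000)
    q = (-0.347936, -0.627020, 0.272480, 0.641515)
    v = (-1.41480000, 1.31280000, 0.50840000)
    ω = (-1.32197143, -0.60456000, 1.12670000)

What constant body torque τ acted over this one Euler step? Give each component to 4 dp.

rate change Δω = (-0.02197143, -0.00456000, 0.02670000)
gyro term ω₀×Iω₀ = (-0.0462, -0.0286, -0.0702)
τ = I·(Δω/dt) + ω₀×(Iω₀) = (-0.2000, -0.0400, 0.0900)

τ = (-0.2000, -0.0400, 0.0900)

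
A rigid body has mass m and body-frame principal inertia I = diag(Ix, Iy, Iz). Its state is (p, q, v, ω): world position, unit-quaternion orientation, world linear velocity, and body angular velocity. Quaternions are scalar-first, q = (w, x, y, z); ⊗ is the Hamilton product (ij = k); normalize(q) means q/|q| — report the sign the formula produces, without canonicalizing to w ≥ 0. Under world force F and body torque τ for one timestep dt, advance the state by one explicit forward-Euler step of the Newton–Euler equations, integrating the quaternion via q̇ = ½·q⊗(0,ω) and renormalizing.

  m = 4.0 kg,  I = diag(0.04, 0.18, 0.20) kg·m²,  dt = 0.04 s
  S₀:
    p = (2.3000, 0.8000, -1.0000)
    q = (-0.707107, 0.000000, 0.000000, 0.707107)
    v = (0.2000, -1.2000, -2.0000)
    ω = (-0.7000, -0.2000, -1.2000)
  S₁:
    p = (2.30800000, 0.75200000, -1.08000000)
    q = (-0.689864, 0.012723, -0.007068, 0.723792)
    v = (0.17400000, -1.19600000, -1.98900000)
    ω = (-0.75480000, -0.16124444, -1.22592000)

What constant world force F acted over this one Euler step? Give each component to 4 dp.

Δv = v₁−v₀ = (-0.02600000, 0.00400000, 0.01100000)
F = m·Δv/dt = (-2.6000, 0.4000, 1.1000)

F = (-2.6000, 0.4000, 1.1000)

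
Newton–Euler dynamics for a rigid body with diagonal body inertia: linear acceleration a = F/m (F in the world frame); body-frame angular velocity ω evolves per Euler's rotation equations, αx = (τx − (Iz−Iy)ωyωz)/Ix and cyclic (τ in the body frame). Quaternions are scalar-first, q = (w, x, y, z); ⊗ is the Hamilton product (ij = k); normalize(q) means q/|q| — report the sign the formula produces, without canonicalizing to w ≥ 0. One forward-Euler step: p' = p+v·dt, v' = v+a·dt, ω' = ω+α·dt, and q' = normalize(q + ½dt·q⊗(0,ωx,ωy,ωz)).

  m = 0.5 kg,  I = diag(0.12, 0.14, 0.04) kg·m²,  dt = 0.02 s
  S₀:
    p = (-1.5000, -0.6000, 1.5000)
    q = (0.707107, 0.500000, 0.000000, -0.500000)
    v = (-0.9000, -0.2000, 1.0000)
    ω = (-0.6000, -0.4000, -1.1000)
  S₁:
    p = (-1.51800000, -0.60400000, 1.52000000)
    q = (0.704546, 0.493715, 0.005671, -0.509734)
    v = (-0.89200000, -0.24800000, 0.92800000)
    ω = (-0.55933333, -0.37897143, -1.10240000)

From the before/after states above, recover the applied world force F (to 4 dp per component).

F = (0.2000, -1.2000, -1.8000)

velocity change Δv = (0.00800000, -0.04800000, -0.07200000)
m·(v₁−v₀)/dt = (0.2000, -1.2000, -1.8000)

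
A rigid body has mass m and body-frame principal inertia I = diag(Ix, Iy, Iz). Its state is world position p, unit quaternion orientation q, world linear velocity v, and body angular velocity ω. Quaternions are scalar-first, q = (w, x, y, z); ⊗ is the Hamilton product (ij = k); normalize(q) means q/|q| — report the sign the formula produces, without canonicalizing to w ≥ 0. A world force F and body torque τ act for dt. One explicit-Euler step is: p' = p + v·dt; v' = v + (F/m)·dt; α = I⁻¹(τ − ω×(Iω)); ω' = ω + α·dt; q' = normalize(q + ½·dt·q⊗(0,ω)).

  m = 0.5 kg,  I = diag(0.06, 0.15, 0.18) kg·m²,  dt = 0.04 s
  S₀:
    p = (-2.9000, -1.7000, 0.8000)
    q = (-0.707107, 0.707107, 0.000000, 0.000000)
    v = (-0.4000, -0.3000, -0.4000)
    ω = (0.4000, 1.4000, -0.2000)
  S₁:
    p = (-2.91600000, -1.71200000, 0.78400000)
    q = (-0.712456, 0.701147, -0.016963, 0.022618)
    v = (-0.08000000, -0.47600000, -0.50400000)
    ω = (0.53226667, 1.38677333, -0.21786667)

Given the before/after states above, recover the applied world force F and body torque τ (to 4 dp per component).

ω₁ − ω₀ = (0.13226667, -0.01322667, -0.01786667)
gyro term ω₀×Iω₀ = (-0.0084, 0.0096, 0.0504)
I·α + gyro = (0.1900, -0.0400, -0.0300)
Δv = v₁−v₀ = (0.32000000, -0.17600000, -0.10400000)
F = m·Δv/dt = (4.0000, -2.2000, -1.3000)

F = (4.0000, -2.2000, -1.3000)
τ = (0.1900, -0.0400, -0.0300)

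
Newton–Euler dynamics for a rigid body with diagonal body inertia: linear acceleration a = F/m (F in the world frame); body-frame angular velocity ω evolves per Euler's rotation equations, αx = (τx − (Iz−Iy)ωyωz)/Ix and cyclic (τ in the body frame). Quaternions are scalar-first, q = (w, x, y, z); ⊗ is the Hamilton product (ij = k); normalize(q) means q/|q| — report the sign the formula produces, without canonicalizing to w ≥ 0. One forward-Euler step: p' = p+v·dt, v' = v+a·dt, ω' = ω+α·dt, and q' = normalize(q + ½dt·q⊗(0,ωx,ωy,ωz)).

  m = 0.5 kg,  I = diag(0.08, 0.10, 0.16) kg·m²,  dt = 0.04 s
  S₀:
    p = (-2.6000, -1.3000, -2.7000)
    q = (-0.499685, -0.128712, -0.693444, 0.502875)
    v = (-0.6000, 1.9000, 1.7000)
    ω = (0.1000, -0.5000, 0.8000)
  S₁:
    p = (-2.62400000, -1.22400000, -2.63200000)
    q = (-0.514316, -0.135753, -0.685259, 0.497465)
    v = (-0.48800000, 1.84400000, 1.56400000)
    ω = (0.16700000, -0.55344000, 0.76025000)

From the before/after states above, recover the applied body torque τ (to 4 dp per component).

τ = (0.1100, -0.1400, -0.1600)

rate change Δω = (0.06700000, -0.05344000, -0.03975000)
τ = I·(Δω/dt) + ω₀×(Iω₀) = (0.1100, -0.1400, -0.1600)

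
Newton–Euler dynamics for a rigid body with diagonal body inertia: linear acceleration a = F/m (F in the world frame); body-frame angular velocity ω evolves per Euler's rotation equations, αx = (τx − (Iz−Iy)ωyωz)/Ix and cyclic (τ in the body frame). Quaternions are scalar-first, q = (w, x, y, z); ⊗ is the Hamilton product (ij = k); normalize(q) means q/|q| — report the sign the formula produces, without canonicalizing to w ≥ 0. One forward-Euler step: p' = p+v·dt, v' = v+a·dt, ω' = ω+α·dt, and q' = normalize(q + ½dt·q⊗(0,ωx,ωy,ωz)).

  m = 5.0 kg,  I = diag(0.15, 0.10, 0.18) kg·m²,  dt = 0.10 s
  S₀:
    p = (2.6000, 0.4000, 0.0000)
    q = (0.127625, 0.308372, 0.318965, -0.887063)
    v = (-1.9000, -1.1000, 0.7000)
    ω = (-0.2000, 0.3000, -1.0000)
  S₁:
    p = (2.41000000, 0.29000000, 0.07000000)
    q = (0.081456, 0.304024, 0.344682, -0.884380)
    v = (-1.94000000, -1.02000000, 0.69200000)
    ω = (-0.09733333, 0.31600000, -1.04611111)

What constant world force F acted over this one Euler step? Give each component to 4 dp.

Δv = v₁−v₀ = (-0.04000000, 0.08000000, -0.00800000)
m·(v₁−v₀)/dt = (-2.0000, 4.0000, -0.4000)

F = (-2.0000, 4.0000, -0.4000)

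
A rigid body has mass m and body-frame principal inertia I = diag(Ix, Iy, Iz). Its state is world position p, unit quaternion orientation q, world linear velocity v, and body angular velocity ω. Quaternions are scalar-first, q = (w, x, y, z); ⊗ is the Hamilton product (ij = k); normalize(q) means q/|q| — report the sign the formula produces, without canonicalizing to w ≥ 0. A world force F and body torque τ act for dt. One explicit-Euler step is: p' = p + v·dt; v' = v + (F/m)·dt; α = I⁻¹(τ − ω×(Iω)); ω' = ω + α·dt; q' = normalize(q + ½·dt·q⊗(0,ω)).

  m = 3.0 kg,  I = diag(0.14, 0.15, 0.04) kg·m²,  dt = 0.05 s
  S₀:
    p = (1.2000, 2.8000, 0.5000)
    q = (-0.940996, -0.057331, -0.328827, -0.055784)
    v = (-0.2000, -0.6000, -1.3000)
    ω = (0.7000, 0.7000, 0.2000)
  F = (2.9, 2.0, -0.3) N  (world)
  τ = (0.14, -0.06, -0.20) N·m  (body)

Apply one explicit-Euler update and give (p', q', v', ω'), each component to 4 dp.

p' = (1.1900, 2.7700, 0.4350)
q' = (-0.9337, -0.0744, -0.3459, -0.0557)
v' = (-0.1517, -0.5667, -1.3050)
ω' = (0.7555, 0.6753, -0.0561)

a = F/m = (0.9667, 0.6667, -0.1000)
p + v·dt = (1.1900, 2.7700, 0.4350)
new velocity v' = (-0.1517, -0.5667, -1.3050)
gyro term ω×Iω = (-0.0154, 0.0140, 0.0049)
α = I⁻¹(τ − ω×Iω) = (1.1100, -0.4933, -5.1225)
ω + α·dt = (0.7555, 0.6753, -0.0561)
q⊗(0,ω) = (0.2814674, -0.6854138, -0.6862798, 0.0018480)
q + ½dt·q⊗(0,ω), renormalized = (-0.9337, -0.0744, -0.3459, -0.0557)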